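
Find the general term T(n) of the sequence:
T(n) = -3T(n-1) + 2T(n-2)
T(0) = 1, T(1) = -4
Characteristic equation: x² + 3x - 2 = 0.
Discriminant Δ = (-3)² + 4·(2) = 17.
Roots r₁,₂ = (-3 ± √17)/2, so r₁ = - \frac{3}{2} + \frac{\sqrt{17}}{2}, r₂ = - \frac{\sqrt{17}}{2} - \frac{3}{2}.
General solution: T(n) = A·r₁^n + B·r₂^n.
From the initial conditions, A + B = 1 and r₁A + r₂B = -4.
Since r₁ - r₂ = √17: A = (-4 - (1)r₂)/√17 = \frac{1}{2} - \frac{5 \sqrt{17}}{34}, and B = 1 - A = \frac{1}{2} + \frac{5 \sqrt{17}}{34}.
So T(n) = \left(\frac{1}{2} - \frac{5 \sqrt{17}}{34}\right)\left(- \frac{3}{2} + \frac{\sqrt{17}}{2}\right)^n + \left(\frac{1}{2} + \frac{5 \sqrt{17}}{34}\right)\left(- \frac{\sqrt{17}}{2} - \frac{3}{2}\right)^n.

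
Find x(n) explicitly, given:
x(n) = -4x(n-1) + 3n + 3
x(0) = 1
First-order linear with linear forcing.
Homogeneous solution: x_h(n) = A·(-4)^n.
Try particular x_p(n) = pn + q. Substituting:
  pn + q = -4(p(n-1) + q) + 3n + 3.
Matching the n-coefficient: p = -4p + 3 ⇒ p = \frac{3}{5}.
Matching constants: q = 4p - 4q + 3 ⇒ q = \frac{27}{25}.
General: x(n) = A·(-4)^n + \frac{3 n}{5} + \frac{27}{25}.
Apply x(0) = 1: A + \frac{27}{25} = 1 ⇒ A = - \frac{2}{25}.
So x(n) = - \frac{2 \left(-4\right)^{n}}{25} + \frac{3 n}{5} + \frac{27}{25}.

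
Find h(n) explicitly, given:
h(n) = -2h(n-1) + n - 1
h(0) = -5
First-order linear with linear forcing.
Homogeneous solution: h_h(n) = A·(-2)^n.
Try particular h_p(n) = pn + q. Substituting:
  pn + q = -2(p(n-1) + q) + n - 1.
Matching the n-coefficient: p = -2p + 1 ⇒ p = \frac{1}{3}.
Matching constants: q = 2p - 2q - 1 ⇒ q = - \frac{1}{9}.
General: h(n) = A·(-2)^n + \frac{n}{3} - \frac{1}{9}.
Apply h(0) = -5: A - \frac{1}{9} = -5 ⇒ A = - \frac{44}{9}.
So h(n) = - \frac{44 \left(-2\right)^{n}}{9} + \frac{n}{3} - \frac{1}{9}.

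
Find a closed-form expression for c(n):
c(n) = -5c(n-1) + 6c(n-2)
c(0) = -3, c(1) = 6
Characteristic equation: x² + 5x - 6 = 0, which factors as (x - (-6))(x - (1)) = 0.
Roots r₁ = -6, r₂ = 1 (distinct).
General solution: c(n) = A·(-6)^n + B·(1)^n.
From c(0) = -3: A + B = -3.
From c(1) = 6: -6A + B = 6.
Solving: A = - \frac{9}{7}, B = - \frac{12}{7}.
So c(n) = - \frac{9 \left(-6\right)^{n}}{7} - \frac{12}{7}.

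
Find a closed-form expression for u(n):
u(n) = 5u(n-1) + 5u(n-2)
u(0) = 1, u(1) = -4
Characteristic equation: x² - 5x - 5 = 0.
Discriminant Δ = (5)² + 4·(5) = 45.
Roots r₁,₂ = (5 ± √45)/2, so r₁ = \frac{5}{2} + \frac{3 \sqrt{5}}{2}, r₂ = \frac{5}{2} - \frac{3 \sqrt{5}}{2}.
General solution: u(n) = A·r₁^n + B·r₂^n.
From the initial conditions, A + B = 1 and r₁A + r₂B = -4.
Since r₁ - r₂ = √45: A = (-4 - (1)r₂)/√45 = \frac{1}{2} - \frac{13 \sqrt{5}}{30}, and B = 1 - A = \frac{1}{2} + \frac{13 \sqrt{5}}{30}.
So u(n) = \left(\frac{1}{2} - \frac{13 \sqrt{5}}{30}\right)\left(\frac{5}{2} + \frac{3 \sqrt{5}}{2}\right)^n + \left(\frac{1}{2} + \frac{13 \sqrt{5}}{30}\right)\left(\frac{5}{2} - \frac{3 \sqrt{5}}{2}\right)^n.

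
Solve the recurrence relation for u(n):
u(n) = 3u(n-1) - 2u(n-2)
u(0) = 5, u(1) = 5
Characteristic equation: x² - 3x + 2 = 0, which factors as (x - (1))(x - (2)) = 0.
Roots r₁ = 1, r₂ = 2 (distinct).
General solution: u(n) = A·(1)^n + B·(2)^n.
From u(0) = 5: A + B = 5.
From u(1) = 5: A + 2B = 5.
Solving: A = 5, B = 0.
So u(n) = 5.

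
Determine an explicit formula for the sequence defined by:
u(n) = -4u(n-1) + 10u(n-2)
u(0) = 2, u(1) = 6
Characteristic equation: x² + 4x - 10 = 0.
Discriminant Δ = (-4)² + 4·(10) = 56.
Roots r₁,₂ = (-4 ± √56)/2, so r₁ = -2 + \sqrt{14}, r₂ = - \sqrt{14} - 2.
General solution: u(n) = A·r₁^n + B·r₂^n.
From the initial conditions, A + B = 2 and r₁A + r₂B = 6.
Since r₁ - r₂ = √56: A = (6 - (2)r₂)/√56 = 1 + \frac{5 \sqrt{14}}{14}, and B = 2 - A = 1 - \frac{5 \sqrt{14}}{14}.
So u(n) = \left(1 + \frac{5 \sqrt{14}}{14}\right)\left(-2 + \sqrt{14}\right)^n + \left(1 - \frac{5 \sqrt{14}}{14}\right)\left(- \sqrt{14} - 2\right)^n.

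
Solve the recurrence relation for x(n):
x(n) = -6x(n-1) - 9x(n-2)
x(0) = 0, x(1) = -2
Characteristic equation: x² + 6x + 9 = 0, which is (x - (-3))².
Repeated root r = -3.
General solution: x(n) = (A + Bn)·(-3)^n.
From x(0) = 0: A = 0.
From x(1) = -2: (A + B)·(-3) = -2 ⇒ B = \frac{2}{3}.
So x(n) = \left(\frac{2 n}{3}\right) \cdot (-3)^n.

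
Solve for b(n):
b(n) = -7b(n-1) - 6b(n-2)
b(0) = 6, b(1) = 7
Characteristic equation: x² + 7x + 6 = 0, which factors as (x - (-6))(x - (-1)) = 0.
Roots r₁ = -6, r₂ = -1 (distinct).
General solution: b(n) = A·(-6)^n + B·(-1)^n.
From b(0) = 6: A + B = 6.
From b(1) = 7: -6A - B = 7.
Solving: A = - \frac{13}{5}, B = \frac{43}{5}.
So b(n) = \frac{43 \left(-1\right)^{n}}{5} - \frac{13 \left(-6\right)^{n}}{5}.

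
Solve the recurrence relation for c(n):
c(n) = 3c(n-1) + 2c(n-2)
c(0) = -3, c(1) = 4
Characteristic equation: x² - 3x - 2 = 0.
Discriminant Δ = (3)² + 4·(2) = 17.
Roots r₁,₂ = (3 ± √17)/2, so r₁ = \frac{3}{2} + \frac{\sqrt{17}}{2}, r₂ = \frac{3}{2} - \frac{\sqrt{17}}{2}.
General solution: c(n) = A·r₁^n + B·r₂^n.
From the initial conditions, A + B = -3 and r₁A + r₂B = 4.
Since r₁ - r₂ = √17: A = (4 - (-3)r₂)/√17 = - \frac{3}{2} + \frac{\sqrt{17}}{2}, and B = -3 - A = - \frac{\sqrt{17}}{2} - \frac{3}{2}.
So c(n) = \left(- \frac{3}{2} + \frac{\sqrt{17}}{2}\right)\left(\frac{3}{2} + \frac{\sqrt{17}}{2}\right)^n + \left(- \frac{\sqrt{17}}{2} - \frac{3}{2}\right)\left(\frac{3}{2} - \frac{\sqrt{17}}{2}\right)^n.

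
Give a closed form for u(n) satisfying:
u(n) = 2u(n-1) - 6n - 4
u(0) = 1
First-order linear with linear forcing.
Homogeneous solution: u_h(n) = A·(2)^n.
Try particular u_p(n) = pn + q. Substituting:
  pn + q = 2(p(n-1) + q) - 6n - 4.
Matching the n-coefficient: p = 2p - 6 ⇒ p = 6.
Matching constants: q = -2p + 2q - 4 ⇒ q = 16.
General: u(n) = A·(2)^n + 6 n + 16.
Apply u(0) = 1: A + 16 = 1 ⇒ A = -15.
So u(n) = - 15 \cdot 2^{n} + 6 n + 16.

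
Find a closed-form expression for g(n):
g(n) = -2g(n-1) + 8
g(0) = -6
First-order linear non-homogeneous.
Homogeneous solution: g_h(n) = A·(-2)^n.
Try constant particular solution g_p = K: K = -2K + 8 ⇒ K = \frac{8}{3}.
General: g(n) = A·(-2)^n + \frac{8}{3}.
Apply g(0) = -6: A + \frac{8}{3} = -6 ⇒ A = - \frac{26}{3}.
So g(n) = \frac{8}{3} - \frac{26 \left(-2\right)^{n}}{3}.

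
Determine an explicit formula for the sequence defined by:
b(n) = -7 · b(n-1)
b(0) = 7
Pure geometric recurrence with ratio -7.
By induction b(n) = b(0) · (-7)^n = 7 \left(-7\right)^{n}.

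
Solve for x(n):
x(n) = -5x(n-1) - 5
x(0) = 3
First-order linear non-homogeneous.
Homogeneous solution: x_h(n) = A·(-5)^n.
Try constant particular solution x_p = K: K = -5K - 5 ⇒ K = - \frac{5}{6}.
General: x(n) = A·(-5)^n - \frac{5}{6}.
Apply x(0) = 3: A - \frac{5}{6} = 3 ⇒ A = \frac{23}{6}.
So x(n) = \frac{23 \left(-5\right)^{n}}{6} - \frac{5}{6}.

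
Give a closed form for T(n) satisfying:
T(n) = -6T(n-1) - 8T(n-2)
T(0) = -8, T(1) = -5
Characteristic equation: x² + 6x + 8 = 0, which factors as (x - (-4))(x - (-2)) = 0.
Roots r₁ = -4, r₂ = -2 (distinct).
General solution: T(n) = A·(-4)^n + B·(-2)^n.
From T(0) = -8: A + B = -8.
From T(1) = -5: -4A - 2B = -5.
Solving: A = \frac{21}{2}, B = - \frac{37}{2}.
So T(n) = - \frac{37 \left(-2\right)^{n}}{2} + \frac{21 \left(-4\right)^{n}}{2}.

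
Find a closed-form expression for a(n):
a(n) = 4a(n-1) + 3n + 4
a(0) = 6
First-order linear with linear forcing.
Homogeneous solution: a_h(n) = A·(4)^n.
Try particular a_p(n) = pn + q. Substituting:
  pn + q = 4(p(n-1) + q) + 3n + 4.
Matching the n-coefficient: p = 4p + 3 ⇒ p = -1.
Matching constants: q = -4p + 4q + 4 ⇒ q = - \frac{8}{3}.
General: a(n) = A·(4)^n - n - \frac{8}{3}.
Apply a(0) = 6: A - \frac{8}{3} = 6 ⇒ A = \frac{26}{3}.
So a(n) = \frac{26 \cdot 4^{n}}{3} - n - \frac{8}{3}.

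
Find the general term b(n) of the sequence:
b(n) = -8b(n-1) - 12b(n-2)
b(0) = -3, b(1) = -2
Characteristic equation: x² + 8x + 12 = 0, which factors as (x - (-2))(x - (-6)) = 0.
Roots r₁ = -2, r₂ = -6 (distinct).
General solution: b(n) = A·(-2)^n + B·(-6)^n.
From b(0) = -3: A + B = -3.
From b(1) = -2: -2A - 6B = -2.
Solving: A = -5, B = 2.
So b(n) = - 5 \left(-2\right)^{n} + 2 \left(-6\right)^{n}.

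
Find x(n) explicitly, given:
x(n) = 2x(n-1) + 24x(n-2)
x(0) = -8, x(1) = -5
Characteristic equation: x² - 2x - 24 = 0, which factors as (x - (-4))(x - (6)) = 0.
Roots r₁ = -4, r₂ = 6 (distinct).
General solution: x(n) = A·(-4)^n + B·(6)^n.
From x(0) = -8: A + B = -8.
From x(1) = -5: -4A + 6B = -5.
Solving: A = - \frac{43}{10}, B = - \frac{37}{10}.
So x(n) = - \frac{43 \left(-4\right)^{n}}{10} - \frac{37 \cdot 6^{n}}{10}.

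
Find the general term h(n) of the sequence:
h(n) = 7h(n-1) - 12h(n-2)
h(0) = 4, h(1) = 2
Characteristic equation: x² - 7x + 12 = 0, which factors as (x - (4))(x - (3)) = 0.
Roots r₁ = 4, r₂ = 3 (distinct).
General solution: h(n) = A·(4)^n + B·(3)^n.
From h(0) = 4: A + B = 4.
From h(1) = 2: 4A + 3B = 2.
Solving: A = -10, B = 14.
So h(n) = 14 \cdot 3^{n} - 10 \cdot 4^{n}.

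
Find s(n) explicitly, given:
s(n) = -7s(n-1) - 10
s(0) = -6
First-order linear non-homogeneous.
Homogeneous solution: s_h(n) = A·(-7)^n.
Try constant particular solution s_p = K: K = -7K - 10 ⇒ K = - \frac{5}{4}.
General: s(n) = A·(-7)^n - \frac{5}{4}.
Apply s(0) = -6: A - \frac{5}{4} = -6 ⇒ A = - \frac{19}{4}.
So s(n) = - \frac{19 \left(-7\right)^{n}}{4} - \frac{5}{4}.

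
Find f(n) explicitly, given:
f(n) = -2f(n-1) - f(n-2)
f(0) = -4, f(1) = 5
Characteristic equation: x² + 2x + 1 = 0, which is (x - (-1))².
Repeated root r = -1.
General solution: f(n) = (A + Bn)·(-1)^n.
From f(0) = -4: A = -4.
From f(1) = 5: (A + B)·(-1) = 5 ⇒ B = -1.
So f(n) = \left(- n - 4\right) \cdot (-1)^n.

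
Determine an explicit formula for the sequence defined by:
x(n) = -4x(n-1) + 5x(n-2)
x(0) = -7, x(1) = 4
Characteristic equation: x² + 4x - 5 = 0, which factors as (x - (-5))(x - (1)) = 0.
Roots r₁ = -5, r₂ = 1 (distinct).
General solution: x(n) = A·(-5)^n + B·(1)^n.
From x(0) = -7: A + B = -7.
From x(1) = 4: -5A + B = 4.
Solving: A = - \frac{11}{6}, B = - \frac{31}{6}.
So x(n) = - \frac{11 \left(-5\right)^{n}}{6} - \frac{31}{6}.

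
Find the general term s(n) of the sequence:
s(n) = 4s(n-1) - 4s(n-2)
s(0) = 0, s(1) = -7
Characteristic equation: x² - 4x + 4 = 0, which is (x - (2))².
Repeated root r = 2.
General solution: s(n) = (A + Bn)·(2)^n.
From s(0) = 0: A = 0.
From s(1) = -7: (A + B)·(2) = -7 ⇒ B = - \frac{7}{2}.
So s(n) = \left(- \frac{7 n}{2}\right) \cdot (2)^n.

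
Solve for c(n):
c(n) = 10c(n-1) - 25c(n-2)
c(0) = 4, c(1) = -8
Characteristic equation: x² - 10x + 25 = 0, which is (x - (5))².
Repeated root r = 5.
General solution: c(n) = (A + Bn)·(5)^n.
From c(0) = 4: A = 4.
From c(1) = -8: (A + B)·(5) = -8 ⇒ B = - \frac{28}{5}.
So c(n) = \left(4 - \frac{28 n}{5}\right) \cdot (5)^n.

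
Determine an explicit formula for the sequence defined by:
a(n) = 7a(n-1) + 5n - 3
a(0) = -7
First-order linear with linear forcing.
Homogeneous solution: a_h(n) = A·(7)^n.
Try particular a_p(n) = pn + q. Substituting:
  pn + q = 7(p(n-1) + q) + 5n - 3.
Matching the n-coefficient: p = 7p + 5 ⇒ p = - \frac{5}{6}.
Matching constants: q = -7p + 7q - 3 ⇒ q = - \frac{17}{36}.
General: a(n) = A·(7)^n - \frac{5 n}{6} - \frac{17}{36}.
Apply a(0) = -7: A - \frac{17}{36} = -7 ⇒ A = - \frac{235}{36}.
So a(n) = - \frac{235 \cdot 7^{n}}{36} - \frac{5 n}{6} - \frac{17}{36}.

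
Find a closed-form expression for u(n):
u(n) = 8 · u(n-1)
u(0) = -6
Pure geometric recurrence with ratio 8.
By induction u(n) = u(0) · (8)^n = - 6 \cdot 8^{n}.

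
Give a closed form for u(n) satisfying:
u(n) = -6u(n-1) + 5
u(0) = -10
First-order linear non-homogeneous.
Homogeneous solution: u_h(n) = A·(-6)^n.
Try constant particular solution u_p = K: K = -6K + 5 ⇒ K = \frac{5}{7}.
General: u(n) = A·(-6)^n + \frac{5}{7}.
Apply u(0) = -10: A + \frac{5}{7} = -10 ⇒ A = - \frac{75}{7}.
So u(n) = \frac{5}{7} - \frac{75 \left(-6\right)^{n}}{7}.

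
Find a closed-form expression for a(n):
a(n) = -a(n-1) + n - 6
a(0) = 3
First-order linear with linear forcing.
Homogeneous solution: a_h(n) = A·(-1)^n.
Try particular a_p(n) = pn + q. Substituting:
  pn + q = -(p(n-1) + q) + n - 6.
Matching the n-coefficient: p = -p + 1 ⇒ p = \frac{1}{2}.
Matching constants: q = p - q - 6 ⇒ q = - \frac{11}{4}.
General: a(n) = A·(-1)^n + \frac{n}{2} - \frac{11}{4}.
Apply a(0) = 3: A - \frac{11}{4} = 3 ⇒ A = \frac{23}{4}.
So a(n) = \frac{23 \left(-1\right)^{n}}{4} + \frac{n}{2} - \frac{11}{4}.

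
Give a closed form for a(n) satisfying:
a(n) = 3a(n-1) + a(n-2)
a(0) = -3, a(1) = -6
Characteristic equation: x² - 3x - 1 = 0.
Discriminant Δ = (3)² + 4·(1) = 13.
Roots r₁,₂ = (3 ± √13)/2, so r₁ = \frac{3}{2} + \frac{\sqrt{13}}{2}, r₂ = \frac{3}{2} - \frac{\sqrt{13}}{2}.
General solution: a(n) = A·r₁^n + B·r₂^n.
From the initial conditions, A + B = -3 and r₁A + r₂B = -6.
Since r₁ - r₂ = √13: A = (-6 - (-3)r₂)/√13 = - \frac{3}{2} - \frac{3 \sqrt{13}}{26}, and B = -3 - A = - \frac{3}{2} + \frac{3 \sqrt{13}}{26}.
So a(n) = \left(- \frac{3}{2} - \frac{3 \sqrt{13}}{26}\right)\left(\frac{3}{2} + \frac{\sqrt{13}}{2}\right)^n + \left(- \frac{3}{2} + \frac{3 \sqrt{13}}{26}\right)\left(\frac{3}{2} - \frac{\sqrt{13}}{2}\right)^n.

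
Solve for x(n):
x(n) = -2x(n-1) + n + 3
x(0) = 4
First-order linear with linear forcing.
Homogeneous solution: x_h(n) = A·(-2)^n.
Try particular x_p(n) = pn + q. Substituting:
  pn + q = -2(p(n-1) + q) + n + 3.
Matching the n-coefficient: p = -2p + 1 ⇒ p = \frac{1}{3}.
Matching constants: q = 2p - 2q + 3 ⇒ q = \frac{11}{9}.
General: x(n) = A·(-2)^n + \frac{n}{3} + \frac{11}{9}.
Apply x(0) = 4: A + \frac{11}{9} = 4 ⇒ A = \frac{25}{9}.
So x(n) = \frac{25 \left(-2\right)^{n}}{9} + \frac{n}{3} + \frac{11}{9}.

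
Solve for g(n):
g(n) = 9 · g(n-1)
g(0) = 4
Pure geometric recurrence with ratio 9.
By induction g(n) = g(0) · (9)^n = 4 \cdot 9^{n}.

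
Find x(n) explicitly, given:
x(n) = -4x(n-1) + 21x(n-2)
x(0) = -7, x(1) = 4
Characteristic equation: x² + 4x - 21 = 0, which factors as (x - (3))(x - (-7)) = 0.
Roots r₁ = 3, r₂ = -7 (distinct).
General solution: x(n) = A·(3)^n + B·(-7)^n.
From x(0) = -7: A + B = -7.
From x(1) = 4: 3A - 7B = 4.
Solving: A = - \frac{9}{2}, B = - \frac{5}{2}.
So x(n) = - \frac{5 \left(-7\right)^{n}}{2} - \frac{9 \cdot 3^{n}}{2}.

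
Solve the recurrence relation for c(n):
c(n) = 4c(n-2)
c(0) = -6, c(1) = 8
Characteristic equation: x² - 4 = 0, which factors as (x - (2))(x - (-2)) = 0.
Roots r₁ = 2, r₂ = -2 (distinct).
General solution: c(n) = A·(2)^n + B·(-2)^n.
From c(0) = -6: A + B = -6.
From c(1) = 8: 2A - 2B = 8.
Solving: A = -1, B = -5.
So c(n) = - 5 \left(-2\right)^{n} - 2^{n}.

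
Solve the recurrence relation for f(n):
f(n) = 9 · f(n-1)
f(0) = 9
Pure geometric recurrence with ratio 9.
By induction f(n) = f(0) · (9)^n = 9 \cdot 9^{n}.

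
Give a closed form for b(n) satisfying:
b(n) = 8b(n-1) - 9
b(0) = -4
First-order linear non-homogeneous.
Homogeneous solution: b_h(n) = A·(8)^n.
Try constant particular solution b_p = K: K = 8K - 9 ⇒ K = \frac{9}{7}.
General: b(n) = A·(8)^n + \frac{9}{7}.
Apply b(0) = -4: A + \frac{9}{7} = -4 ⇒ A = - \frac{37}{7}.
So b(n) = \frac{9}{7} - \frac{37 \cdot 8^{n}}{7}.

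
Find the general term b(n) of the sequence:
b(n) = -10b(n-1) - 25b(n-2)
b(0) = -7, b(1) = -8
Characteristic equation: x² + 10x + 25 = 0, which is (x - (-5))².
Repeated root r = -5.
General solution: b(n) = (A + Bn)·(-5)^n.
From b(0) = -7: A = -7.
From b(1) = -8: (A + B)·(-5) = -8 ⇒ B = \frac{43}{5}.
So b(n) = \left(\frac{43 n}{5} - 7\right) \cdot (-5)^n.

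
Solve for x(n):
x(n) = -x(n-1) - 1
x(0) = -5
First-order linear non-homogeneous.
Homogeneous solution: x_h(n) = A·(-1)^n.
Try constant particular solution x_p = K: K = -K - 1 ⇒ K = - \frac{1}{2}.
General: x(n) = A·(-1)^n - \frac{1}{2}.
Apply x(0) = -5: A - \frac{1}{2} = -5 ⇒ A = - \frac{9}{2}.
So x(n) = - \frac{9 \left(-1\right)^{n}}{2} - \frac{1}{2}.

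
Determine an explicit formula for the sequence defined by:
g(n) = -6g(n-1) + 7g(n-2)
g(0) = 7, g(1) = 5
Characteristic equation: x² + 6x - 7 = 0, which factors as (x - (-7))(x - (1)) = 0.
Roots r₁ = -7, r₂ = 1 (distinct).
General solution: g(n) = A·(-7)^n + B·(1)^n.
From g(0) = 7: A + B = 7.
From g(1) = 5: -7A + B = 5.
Solving: A = \frac{1}{4}, B = \frac{27}{4}.
So g(n) = \frac{\left(-7\right)^{n}}{4} + \frac{27}{4}.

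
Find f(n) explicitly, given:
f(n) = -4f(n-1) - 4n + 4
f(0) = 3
First-order linear with linear forcing.
Homogeneous solution: f_h(n) = A·(-4)^n.
Try particular f_p(n) = pn + q. Substituting:
  pn + q = -4(p(n-1) + q) - 4n + 4.
Matching the n-coefficient: p = -4p - 4 ⇒ p = - \frac{4}{5}.
Matching constants: q = 4p - 4q + 4 ⇒ q = \frac{4}{25}.
General: f(n) = A·(-4)^n - \frac{4 n}{5} + \frac{4}{25}.
Apply f(0) = 3: A + \frac{4}{25} = 3 ⇒ A = \frac{71}{25}.
So f(n) = \frac{71 \left(-4\right)^{n}}{25} - \frac{4 n}{5} + \frac{4}{25}.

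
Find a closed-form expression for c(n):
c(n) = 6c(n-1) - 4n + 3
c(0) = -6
First-order linear with linear forcing.
Homogeneous solution: c_h(n) = A·(6)^n.
Try particular c_p(n) = pn + q. Substituting:
  pn + q = 6(p(n-1) + q) - 4n + 3.
Matching the n-coefficient: p = 6p - 4 ⇒ p = \frac{4}{5}.
Matching constants: q = -6p + 6q + 3 ⇒ q = \frac{9}{25}.
General: c(n) = A·(6)^n + \frac{4 n}{5} + \frac{9}{25}.
Apply c(0) = -6: A + \frac{9}{25} = -6 ⇒ A = - \frac{159}{25}.
So c(n) = - \frac{159 \cdot 6^{n}}{25} + \frac{4 n}{5} + \frac{9}{25}.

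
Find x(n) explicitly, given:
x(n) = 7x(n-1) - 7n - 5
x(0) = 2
First-order linear with linear forcing.
Homogeneous solution: x_h(n) = A·(7)^n.
Try particular x_p(n) = pn + q. Substituting:
  pn + q = 7(p(n-1) + q) - 7n - 5.
Matching the n-coefficient: p = 7p - 7 ⇒ p = \frac{7}{6}.
Matching constants: q = -7p + 7q - 5 ⇒ q = \frac{79}{36}.
General: x(n) = A·(7)^n + \frac{7 n}{6} + \frac{79}{36}.
Apply x(0) = 2: A + \frac{79}{36} = 2 ⇒ A = - \frac{7}{36}.
So x(n) = - \frac{7 \cdot 7^{n}}{36} + \frac{7 n}{6} + \frac{79}{36}.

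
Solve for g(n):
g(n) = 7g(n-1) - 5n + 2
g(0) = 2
First-order linear with linear forcing.
Homogeneous solution: g_h(n) = A·(7)^n.
Try particular g_p(n) = pn + q. Substituting:
  pn + q = 7(p(n-1) + q) - 5n + 2.
Matching the n-coefficient: p = 7p - 5 ⇒ p = \frac{5}{6}.
Matching constants: q = -7p + 7q + 2 ⇒ q = \frac{23}{36}.
General: g(n) = A·(7)^n + \frac{5 n}{6} + \frac{23}{36}.
Apply g(0) = 2: A + \frac{23}{36} = 2 ⇒ A = \frac{49}{36}.
So g(n) = \frac{49 \cdot 7^{n}}{36} + \frac{5 n}{6} + \frac{23}{36}.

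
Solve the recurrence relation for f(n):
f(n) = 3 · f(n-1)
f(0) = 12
Pure geometric recurrence with ratio 3.
By induction f(n) = f(0) · (3)^n = 12 \cdot 3^{n}.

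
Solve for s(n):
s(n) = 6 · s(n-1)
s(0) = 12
Pure geometric recurrence with ratio 6.
By induction s(n) = s(0) · (6)^n = 12 \cdot 6^{n}.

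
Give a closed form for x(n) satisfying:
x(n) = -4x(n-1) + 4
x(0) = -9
First-order linear non-homogeneous.
Homogeneous solution: x_h(n) = A·(-4)^n.
Try constant particular solution x_p = K: K = -4K + 4 ⇒ K = \frac{4}{5}.
General: x(n) = A·(-4)^n + \frac{4}{5}.
Apply x(0) = -9: A + \frac{4}{5} = -9 ⇒ A = - \frac{49}{5}.
So x(n) = \frac{4}{5} - \frac{49 \left(-4\right)^{n}}{5}.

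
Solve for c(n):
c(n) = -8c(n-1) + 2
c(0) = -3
First-order linear non-homogeneous.
Homogeneous solution: c_h(n) = A·(-8)^n.
Try constant particular solution c_p = K: K = -8K + 2 ⇒ K = \frac{2}{9}.
General: c(n) = A·(-8)^n + \frac{2}{9}.
Apply c(0) = -3: A + \frac{2}{9} = -3 ⇒ A = - \frac{29}{9}.
So c(n) = \frac{2}{9} - \frac{29 \left(-8\right)^{n}}{9}.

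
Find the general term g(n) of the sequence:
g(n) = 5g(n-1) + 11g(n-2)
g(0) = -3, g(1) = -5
Characteristic equation: x² - 5x - 11 = 0.
Discriminant Δ = (5)² + 4·(11) = 69.
Roots r₁,₂ = (5 ± √69)/2, so r₁ = \frac{5}{2} + \frac{\sqrt{69}}{2}, r₂ = \frac{5}{2} - \frac{\sqrt{69}}{2}.
General solution: g(n) = A·r₁^n + B·r₂^n.
From the initial conditions, A + B = -3 and r₁A + r₂B = -5.
Since r₁ - r₂ = √69: A = (-5 - (-3)r₂)/√69 = - \frac{3}{2} + \frac{5 \sqrt{69}}{138}, and B = -3 - A = - \frac{3}{2} - \frac{5 \sqrt{69}}{138}.
So g(n) = \left(- \frac{3}{2} + \frac{5 \sqrt{69}}{138}\right)\left(\frac{5}{2} + \frac{\sqrt{69}}{2}\right)^n + \left(- \frac{3}{2} - \frac{5 \sqrt{69}}{138}\right)\left(\frac{5}{2} - \frac{\sqrt{69}}{2}\right)^n.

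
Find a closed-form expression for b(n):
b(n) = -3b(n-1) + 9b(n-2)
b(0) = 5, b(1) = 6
Characteristic equation: x² + 3x - 9 = 0.
Discriminant Δ = (-3)² + 4·(9) = 45.
Roots r₁,₂ = (-3 ± √45)/2, so r₁ = - \frac{3}{2} + \frac{3 \sqrt{5}}{2}, r₂ = - \frac{3 \sqrt{5}}{2} - \frac{3}{2}.
General solution: b(n) = A·r₁^n + B·r₂^n.
From the initial conditions, A + B = 5 and r₁A + r₂B = 6.
Since r₁ - r₂ = √45: A = (6 - (5)r₂)/√45 = \frac{9 \sqrt{5}}{10} + \frac{5}{2}, and B = 5 - A = \frac{5}{2} - \frac{9 \sqrt{5}}{10}.
So b(n) = \left(\frac{9 \sqrt{5}}{10} + \frac{5}{2}\right)\left(- \frac{3}{2} + \frac{3 \sqrt{5}}{2}\right)^n + \left(\frac{5}{2} - \frac{9 \sqrt{5}}{10}\right)\left(- \frac{3 \sqrt{5}}{2} - \frac{3}{2}\right)^n.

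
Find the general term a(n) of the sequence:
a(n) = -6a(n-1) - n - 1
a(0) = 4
First-order linear with linear forcing.
Homogeneous solution: a_h(n) = A·(-6)^n.
Try particular a_p(n) = pn + q. Substituting:
  pn + q = -6(p(n-1) + q) - n - 1.
Matching the n-coefficient: p = -6p - 1 ⇒ p = - \frac{1}{7}.
Matching constants: q = 6p - 6q - 1 ⇒ q = - \frac{13}{49}.
General: a(n) = A·(-6)^n - \frac{n}{7} - \frac{13}{49}.
Apply a(0) = 4: A - \frac{13}{49} = 4 ⇒ A = \frac{209}{49}.
So a(n) = \frac{209 \left(-6\right)^{n}}{49} - \frac{n}{7} - \frac{13}{49}.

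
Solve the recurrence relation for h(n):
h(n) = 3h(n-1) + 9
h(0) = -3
First-order linear non-homogeneous.
Homogeneous solution: h_h(n) = A·(3)^n.
Try constant particular solution h_p = K: K = 3K + 9 ⇒ K = - \frac{9}{2}.
General: h(n) = A·(3)^n - \frac{9}{2}.
Apply h(0) = -3: A - \frac{9}{2} = -3 ⇒ A = \frac{3}{2}.
So h(n) = \frac{3 \cdot 3^{n}}{2} - \frac{9}{2}.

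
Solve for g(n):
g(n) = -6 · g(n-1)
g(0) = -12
Pure geometric recurrence with ratio -6.
By induction g(n) = g(0) · (-6)^n = - 12 \left(-6\right)^{n}.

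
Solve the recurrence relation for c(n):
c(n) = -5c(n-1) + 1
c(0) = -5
First-order linear non-homogeneous.
Homogeneous solution: c_h(n) = A·(-5)^n.
Try constant particular solution c_p = K: K = -5K + 1 ⇒ K = \frac{1}{6}.
General: c(n) = A·(-5)^n + \frac{1}{6}.
Apply c(0) = -5: A + \frac{1}{6} = -5 ⇒ A = - \frac{31}{6}.
So c(n) = \frac{1}{6} - \frac{31 \left(-5\right)^{n}}{6}.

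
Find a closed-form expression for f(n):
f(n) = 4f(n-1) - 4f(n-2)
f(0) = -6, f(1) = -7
Characteristic equation: x² - 4x + 4 = 0, which is (x - (2))².
Repeated root r = 2.
General solution: f(n) = (A + Bn)·(2)^n.
From f(0) = -6: A = -6.
From f(1) = -7: (A + B)·(2) = -7 ⇒ B = \frac{5}{2}.
So f(n) = \left(\frac{5 n}{2} - 6\right) \cdot (2)^n.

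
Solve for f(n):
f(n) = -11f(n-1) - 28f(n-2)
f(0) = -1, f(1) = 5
Characteristic equation: x² + 11x + 28 = 0, which factors as (x - (-7))(x - (-4)) = 0.
Roots r₁ = -7, r₂ = -4 (distinct).
General solution: f(n) = A·(-7)^n + B·(-4)^n.
From f(0) = -1: A + B = -1.
From f(1) = 5: -7A - 4B = 5.
Solving: A = - \frac{1}{3}, B = - \frac{2}{3}.
So f(n) = - \frac{2 \left(-4\right)^{n}}{3} - \frac{\left(-7\right)^{n}}{3}.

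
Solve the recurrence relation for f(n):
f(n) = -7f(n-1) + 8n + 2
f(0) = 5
First-order linear with linear forcing.
Homogeneous solution: f_h(n) = A·(-7)^n.
Try particular f_p(n) = pn + q. Substituting:
  pn + q = -7(p(n-1) + q) + 8n + 2.
Matching the n-coefficient: p = -7p + 8 ⇒ p = 1.
Matching constants: q = 7p - 7q + 2 ⇒ q = \frac{9}{8}.
General: f(n) = A·(-7)^n + n + \frac{9}{8}.
Apply f(0) = 5: A + \frac{9}{8} = 5 ⇒ A = \frac{31}{8}.
So f(n) = \frac{31 \left(-7\right)^{n}}{8} + n + \frac{9}{8}.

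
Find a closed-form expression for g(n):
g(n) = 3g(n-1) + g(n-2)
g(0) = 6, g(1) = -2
Characteristic equation: x² - 3x - 1 = 0.
Discriminant Δ = (3)² + 4·(1) = 13.
Roots r₁,₂ = (3 ± √13)/2, so r₁ = \frac{3}{2} + \frac{\sqrt{13}}{2}, r₂ = \frac{3}{2} - \frac{\sqrt{13}}{2}.
General solution: g(n) = A·r₁^n + B·r₂^n.
From the initial conditions, A + B = 6 and r₁A + r₂B = -2.
Since r₁ - r₂ = √13: A = (-2 - (6)r₂)/√13 = 3 - \frac{11 \sqrt{13}}{13}, and B = 6 - A = 3 + \frac{11 \sqrt{13}}{13}.
So g(n) = \left(3 - \frac{11 \sqrt{13}}{13}\right)\left(\frac{3}{2} + \frac{\sqrt{13}}{2}\right)^n + \left(3 + \frac{11 \sqrt{13}}{13}\right)\left(\frac{3}{2} - \frac{\sqrt{13}}{2}\right)^n.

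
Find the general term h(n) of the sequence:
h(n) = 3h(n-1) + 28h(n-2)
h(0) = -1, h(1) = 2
Characteristic equation: x² - 3x - 28 = 0, which factors as (x - (-4))(x - (7)) = 0.
Roots r₁ = -4, r₂ = 7 (distinct).
General solution: h(n) = A·(-4)^n + B·(7)^n.
From h(0) = -1: A + B = -1.
From h(1) = 2: -4A + 7B = 2.
Solving: A = - \frac{9}{11}, B = - \frac{2}{11}.
So h(n) = - \frac{9 \left(-4\right)^{n}}{11} - \frac{2 \cdot 7^{n}}{11}.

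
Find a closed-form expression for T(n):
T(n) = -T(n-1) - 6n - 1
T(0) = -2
First-order linear with linear forcing.
Homogeneous solution: T_h(n) = A·(-1)^n.
Try particular T_p(n) = pn + q. Substituting:
  pn + q = -(p(n-1) + q) - 6n - 1.
Matching the n-coefficient: p = -p - 6 ⇒ p = -3.
Matching constants: q = p - q - 1 ⇒ q = -2.
General: T(n) = A·(-1)^n - 3 n - 2.
Apply T(0) = -2: A - 2 = -2 ⇒ A = 0.
So T(n) = - 3 n - 2.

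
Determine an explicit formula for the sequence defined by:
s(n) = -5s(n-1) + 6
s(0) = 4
First-order linear non-homogeneous.
Homogeneous solution: s_h(n) = A·(-5)^n.
Try constant particular solution s_p = K: K = -5K + 6 ⇒ K = 1.
General: s(n) = A·(-5)^n + 1.
Apply s(0) = 4: A + 1 = 4 ⇒ A = 3.
So s(n) = 3 \left(-5\right)^{n} + 1.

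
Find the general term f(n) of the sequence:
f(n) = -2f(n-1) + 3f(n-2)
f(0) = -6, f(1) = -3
Characteristic equation: x² + 2x - 3 = 0, which factors as (x - (-3))(x - (1)) = 0.
Roots r₁ = -3, r₂ = 1 (distinct).
General solution: f(n) = A·(-3)^n + B·(1)^n.
From f(0) = -6: A + B = -6.
From f(1) = -3: -3A + B = -3.
Solving: A = - \frac{3}{4}, B = - \frac{21}{4}.
So f(n) = - \frac{3 \left(-3\right)^{n}}{4} - \frac{21}{4}.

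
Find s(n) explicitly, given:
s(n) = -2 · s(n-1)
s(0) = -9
Pure geometric recurrence with ratio -2.
By induction s(n) = s(0) · (-2)^n = - 9 \left(-2\right)^{n}.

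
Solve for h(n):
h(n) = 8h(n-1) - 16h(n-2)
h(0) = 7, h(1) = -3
Characteristic equation: x² - 8x + 16 = 0, which is (x - (4))².
Repeated root r = 4.
General solution: h(n) = (A + Bn)·(4)^n.
From h(0) = 7: A = 7.
From h(1) = -3: (A + B)·(4) = -3 ⇒ B = - \frac{31}{4}.
So h(n) = \left(7 - \frac{31 n}{4}\right) \cdot (4)^n.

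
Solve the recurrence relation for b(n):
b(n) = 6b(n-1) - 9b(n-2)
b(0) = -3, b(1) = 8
Characteristic equation: x² - 6x + 9 = 0, which is (x - (3))².
Repeated root r = 3.
General solution: b(n) = (A + Bn)·(3)^n.
From b(0) = -3: A = -3.
From b(1) = 8: (A + B)·(3) = 8 ⇒ B = \frac{17}{3}.
So b(n) = \left(\frac{17 n}{3} - 3\right) \cdot (3)^n.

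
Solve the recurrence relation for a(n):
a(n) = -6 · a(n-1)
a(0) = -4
Pure geometric recurrence with ratio -6.
By induction a(n) = a(0) · (-6)^n = - 4 \left(-6\right)^{n}.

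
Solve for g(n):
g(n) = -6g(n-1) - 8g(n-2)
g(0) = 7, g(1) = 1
Characteristic equation: x² + 6x + 8 = 0, which factors as (x - (-2))(x - (-4)) = 0.
Roots r₁ = -2, r₂ = -4 (distinct).
General solution: g(n) = A·(-2)^n + B·(-4)^n.
From g(0) = 7: A + B = 7.
From g(1) = 1: -2A - 4B = 1.
Solving: A = \frac{29}{2}, B = - \frac{15}{2}.
So g(n) = \frac{29 \left(-2\right)^{n}}{2} - \frac{15 \left(-4\right)^{n}}{2}.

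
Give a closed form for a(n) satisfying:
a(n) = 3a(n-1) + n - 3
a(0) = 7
First-order linear with linear forcing.
Homogeneous solution: a_h(n) = A·(3)^n.
Try particular a_p(n) = pn + q. Substituting:
  pn + q = 3(p(n-1) + q) + n - 3.
Matching the n-coefficient: p = 3p + 1 ⇒ p = - \frac{1}{2}.
Matching constants: q = -3p + 3q - 3 ⇒ q = \frac{3}{4}.
General: a(n) = A·(3)^n - \frac{n}{2} + \frac{3}{4}.
Apply a(0) = 7: A + \frac{3}{4} = 7 ⇒ A = \frac{25}{4}.
So a(n) = \frac{25 \cdot 3^{n}}{4} - \frac{n}{2} + \frac{3}{4}.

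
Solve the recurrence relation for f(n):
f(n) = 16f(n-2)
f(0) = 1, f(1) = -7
Characteristic equation: x² - 16 = 0, which factors as (x - (-4))(x - (4)) = 0.
Roots r₁ = -4, r₂ = 4 (distinct).
General solution: f(n) = A·(-4)^n + B·(4)^n.
From f(0) = 1: A + B = 1.
From f(1) = -7: -4A + 4B = -7.
Solving: A = \frac{11}{8}, B = - \frac{3}{8}.
So f(n) = \frac{11 \left(-4\right)^{n}}{8} - \frac{3 \cdot 4^{n}}{8}.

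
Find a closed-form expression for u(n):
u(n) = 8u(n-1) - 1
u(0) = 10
First-order linear non-homogeneous.
Homogeneous solution: u_h(n) = A·(8)^n.
Try constant particular solution u_p = K: K = 8K - 1 ⇒ K = \frac{1}{7}.
General: u(n) = A·(8)^n + \frac{1}{7}.
Apply u(0) = 10: A + \frac{1}{7} = 10 ⇒ A = \frac{69}{7}.
So u(n) = \frac{69 \cdot 8^{n}}{7} + \frac{1}{7}.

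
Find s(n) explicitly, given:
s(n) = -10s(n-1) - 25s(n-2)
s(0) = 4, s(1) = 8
Characteristic equation: x² + 10x + 25 = 0, which is (x - (-5))².
Repeated root r = -5.
General solution: s(n) = (A + Bn)·(-5)^n.
From s(0) = 4: A = 4.
From s(1) = 8: (A + B)·(-5) = 8 ⇒ B = - \frac{28}{5}.
So s(n) = \left(4 - \frac{28 n}{5}\right) \cdot (-5)^n.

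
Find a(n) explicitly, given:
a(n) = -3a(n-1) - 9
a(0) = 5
First-order linear non-homogeneous.
Homogeneous solution: a_h(n) = A·(-3)^n.
Try constant particular solution a_p = K: K = -3K - 9 ⇒ K = - \frac{9}{4}.
General: a(n) = A·(-3)^n - \frac{9}{4}.
Apply a(0) = 5: A - \frac{9}{4} = 5 ⇒ A = \frac{29}{4}.
So a(n) = \frac{29 \left(-3\right)^{n}}{4} - \frac{9}{4}.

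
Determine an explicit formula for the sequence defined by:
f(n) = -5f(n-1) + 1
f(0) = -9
First-order linear non-homogeneous.
Homogeneous solution: f_h(n) = A·(-5)^n.
Try constant particular solution f_p = K: K = -5K + 1 ⇒ K = \frac{1}{6}.
General: f(n) = A·(-5)^n + \frac{1}{6}.
Apply f(0) = -9: A + \frac{1}{6} = -9 ⇒ A = - \frac{55}{6}.
So f(n) = \frac{1}{6} - \frac{55 \left(-5\right)^{n}}{6}.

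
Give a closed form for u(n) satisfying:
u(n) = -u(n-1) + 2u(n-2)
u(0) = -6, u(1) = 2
Characteristic equation: x² + x - 2 = 0, which factors as (x - (1))(x - (-2)) = 0.
Roots r₁ = 1, r₂ = -2 (distinct).
General solution: u(n) = A·(1)^n + B·(-2)^n.
From u(0) = -6: A + B = -6.
From u(1) = 2: A - 2B = 2.
Solving: A = - \frac{10}{3}, B = - \frac{8}{3}.
So u(n) = - \frac{8 \left(-2\right)^{n}}{3} - \frac{10}{3}.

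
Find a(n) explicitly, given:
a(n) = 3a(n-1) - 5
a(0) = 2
First-order linear non-homogeneous.
Homogeneous solution: a_h(n) = A·(3)^n.
Try constant particular solution a_p = K: K = 3K - 5 ⇒ K = \frac{5}{2}.
General: a(n) = A·(3)^n + \frac{5}{2}.
Apply a(0) = 2: A + \frac{5}{2} = 2 ⇒ A = - \frac{1}{2}.
So a(n) = \frac{5}{2} - \frac{3^{n}}{2}.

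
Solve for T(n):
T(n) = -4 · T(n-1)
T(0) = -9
Pure geometric recurrence with ratio -4.
By induction T(n) = T(0) · (-4)^n = - 9 \left(-4\right)^{n}.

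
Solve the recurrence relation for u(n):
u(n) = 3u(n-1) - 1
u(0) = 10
First-order linear non-homogeneous.
Homogeneous solution: u_h(n) = A·(3)^n.
Try constant particular solution u_p = K: K = 3K - 1 ⇒ K = \frac{1}{2}.
General: u(n) = A·(3)^n + \frac{1}{2}.
Apply u(0) = 10: A + \frac{1}{2} = 10 ⇒ A = \frac{19}{2}.
So u(n) = \frac{19 \cdot 3^{n}}{2} + \frac{1}{2}.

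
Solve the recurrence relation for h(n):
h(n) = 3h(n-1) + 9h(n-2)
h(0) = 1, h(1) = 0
Characteristic equation: x² - 3x - 9 = 0.
Discriminant Δ = (3)² + 4·(9) = 45.
Roots r₁,₂ = (3 ± √45)/2, so r₁ = \frac{3}{2} + \frac{3 \sqrt{5}}{2}, r₂ = \frac{3}{2} - \frac{3 \sqrt{5}}{2}.
General solution: h(n) = A·r₁^n + B·r₂^n.
From the initial conditions, A + B = 1 and r₁A + r₂B = 0.
Since r₁ - r₂ = √45: A = (0 - (1)r₂)/√45 = \frac{1}{2} - \frac{\sqrt{5}}{10}, and B = 1 - A = \frac{\sqrt{5}}{10} + \frac{1}{2}.
So h(n) = \left(\frac{1}{2} - \frac{\sqrt{5}}{10}\right)\left(\frac{3}{2} + \frac{3 \sqrt{5}}{2}\right)^n + \left(\frac{\sqrt{5}}{10} + \frac{1}{2}\right)\left(\frac{3}{2} - \frac{3 \sqrt{5}}{2}\right)^n.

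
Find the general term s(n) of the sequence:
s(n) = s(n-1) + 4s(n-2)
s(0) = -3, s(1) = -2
Characteristic equation: x² - x - 4 = 0.
Discriminant Δ = (1)² + 4·(4) = 17.
Roots r₁,₂ = (1 ± √17)/2, so r₁ = \frac{1}{2} + \frac{\sqrt{17}}{2}, r₂ = \frac{1}{2} - \frac{\sqrt{17}}{2}.
General solution: s(n) = A·r₁^n + B·r₂^n.
From the initial conditions, A + B = -3 and r₁A + r₂B = -2.
Since r₁ - r₂ = √17: A = (-2 - (-3)r₂)/√17 = - \frac{3}{2} - \frac{\sqrt{17}}{34}, and B = -3 - A = - \frac{3}{2} + \frac{\sqrt{17}}{34}.
So s(n) = \left(- \frac{3}{2} - \frac{\sqrt{17}}{34}\right)\left(\frac{1}{2} + \frac{\sqrt{17}}{2}\right)^n + \left(- \frac{3}{2} + \frac{\sqrt{17}}{34}\right)\left(\frac{1}{2} - \frac{\sqrt{17}}{2}\right)^n.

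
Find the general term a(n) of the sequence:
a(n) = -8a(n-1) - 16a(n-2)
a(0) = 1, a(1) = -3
Characteristic equation: x² + 8x + 16 = 0, which is (x - (-4))².
Repeated root r = -4.
General solution: a(n) = (A + Bn)·(-4)^n.
From a(0) = 1: A = 1.
From a(1) = -3: (A + B)·(-4) = -3 ⇒ B = - \frac{1}{4}.
So a(n) = \left(1 - \frac{n}{4}\right) \cdot (-4)^n.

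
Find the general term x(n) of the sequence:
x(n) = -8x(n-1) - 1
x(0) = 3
First-order linear non-homogeneous.
Homogeneous solution: x_h(n) = A·(-8)^n.
Try constant particular solution x_p = K: K = -8K - 1 ⇒ K = - \frac{1}{9}.
General: x(n) = A·(-8)^n - \frac{1}{9}.
Apply x(0) = 3: A - \frac{1}{9} = 3 ⇒ A = \frac{28}{9}.
So x(n) = \frac{28 \left(-8\right)^{n}}{9} - \frac{1}{9}.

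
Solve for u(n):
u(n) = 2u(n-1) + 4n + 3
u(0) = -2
First-order linear with linear forcing.
Homogeneous solution: u_h(n) = A·(2)^n.
Try particular u_p(n) = pn + q. Substituting:
  pn + q = 2(p(n-1) + q) + 4n + 3.
Matching the n-coefficient: p = 2p + 4 ⇒ p = -4.
Matching constants: q = -2p + 2q + 3 ⇒ q = -11.
General: u(n) = A·(2)^n - 4 n - 11.
Apply u(0) = -2: A - 11 = -2 ⇒ A = 9.
So u(n) = 9 \cdot 2^{n} - 4 n - 11.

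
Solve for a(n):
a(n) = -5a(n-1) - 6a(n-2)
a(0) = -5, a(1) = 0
Characteristic equation: x² + 5x + 6 = 0, which factors as (x - (-2))(x - (-3)) = 0.
Roots r₁ = -2, r₂ = -3 (distinct).
General solution: a(n) = A·(-2)^n + B·(-3)^n.
From a(0) = -5: A + B = -5.
From a(1) = 0: -2A - 3B = 0.
Solving: A = -15, B = 10.
So a(n) = - 15 \left(-2\right)^{n} + 10 \left(-3\right)^{n}.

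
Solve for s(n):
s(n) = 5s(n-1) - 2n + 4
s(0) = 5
First-order linear with linear forcing.
Homogeneous solution: s_h(n) = A·(5)^n.
Try particular s_p(n) = pn + q. Substituting:
  pn + q = 5(p(n-1) + q) - 2n + 4.
Matching the n-coefficient: p = 5p - 2 ⇒ p = \frac{1}{2}.
Matching constants: q = -5p + 5q + 4 ⇒ q = - \frac{3}{8}.
General: s(n) = A·(5)^n + \frac{n}{2} - \frac{3}{8}.
Apply s(0) = 5: A - \frac{3}{8} = 5 ⇒ A = \frac{43}{8}.
So s(n) = \frac{43 \cdot 5^{n}}{8} + \frac{n}{2} - \frac{3}{8}.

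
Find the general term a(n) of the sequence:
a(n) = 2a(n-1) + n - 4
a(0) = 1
First-order linear with linear forcing.
Homogeneous solution: a_h(n) = A·(2)^n.
Try particular a_p(n) = pn + q. Substituting:
  pn + q = 2(p(n-1) + q) + n - 4.
Matching the n-coefficient: p = 2p + 1 ⇒ p = -1.
Matching constants: q = -2p + 2q - 4 ⇒ q = 2.
General: a(n) = A·(2)^n - n + 2.
Apply a(0) = 1: A + 2 = 1 ⇒ A = -1.
So a(n) = - 2^{n} - n + 2.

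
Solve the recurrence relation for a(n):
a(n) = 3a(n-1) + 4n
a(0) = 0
First-order linear with linear forcing.
Homogeneous solution: a_h(n) = A·(3)^n.
Try particular a_p(n) = pn + q. Substituting:
  pn + q = 3(p(n-1) + q) + 4n.
Matching the n-coefficient: p = 3p + 4 ⇒ p = -2.
Matching constants: q = -3p + 3q ⇒ q = -3.
General: a(n) = A·(3)^n - 2 n - 3.
Apply a(0) = 0: A - 3 = 0 ⇒ A = 3.
So a(n) = 3 \cdot 3^{n} - 2 n - 3.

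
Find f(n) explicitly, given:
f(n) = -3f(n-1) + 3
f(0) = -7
First-order linear non-homogeneous.
Homogeneous solution: f_h(n) = A·(-3)^n.
Try constant particular solution f_p = K: K = -3K + 3 ⇒ K = \frac{3}{4}.
General: f(n) = A·(-3)^n + \frac{3}{4}.
Apply f(0) = -7: A + \frac{3}{4} = -7 ⇒ A = - \frac{31}{4}.
So f(n) = \frac{3}{4} - \frac{31 \left(-3\right)^{n}}{4}.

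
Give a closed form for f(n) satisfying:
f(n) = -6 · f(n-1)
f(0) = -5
Pure geometric recurrence with ratio -6.
By induction f(n) = f(0) · (-6)^n = - 5 \left(-6\right)^{n}.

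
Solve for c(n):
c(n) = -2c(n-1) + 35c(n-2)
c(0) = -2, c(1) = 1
Characteristic equation: x² + 2x - 35 = 0, which factors as (x - (-7))(x - (5)) = 0.
Roots r₁ = -7, r₂ = 5 (distinct).
General solution: c(n) = A·(-7)^n + B·(5)^n.
From c(0) = -2: A + B = -2.
From c(1) = 1: -7A + 5B = 1.
Solving: A = - \frac{11}{12}, B = - \frac{13}{12}.
So c(n) = - \frac{11 \left(-7\right)^{n}}{12} - \frac{13 \cdot 5^{n}}{12}.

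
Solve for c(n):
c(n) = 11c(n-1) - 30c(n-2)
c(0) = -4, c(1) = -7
Characteristic equation: x² - 11x + 30 = 0, which factors as (x - (6))(x - (5)) = 0.
Roots r₁ = 6, r₂ = 5 (distinct).
General solution: c(n) = A·(6)^n + B·(5)^n.
From c(0) = -4: A + B = -4.
From c(1) = -7: 6A + 5B = -7.
Solving: A = 13, B = -17.
So c(n) = - 17 \cdot 5^{n} + 13 \cdot 6^{n}.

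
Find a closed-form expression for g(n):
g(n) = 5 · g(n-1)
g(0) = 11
Pure geometric recurrence with ratio 5.
By induction g(n) = g(0) · (5)^n = 11 \cdot 5^{n}.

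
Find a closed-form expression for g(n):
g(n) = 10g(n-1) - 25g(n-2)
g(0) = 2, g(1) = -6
Characteristic equation: x² - 10x + 25 = 0, which is (x - (5))².
Repeated root r = 5.
General solution: g(n) = (A + Bn)·(5)^n.
From g(0) = 2: A = 2.
From g(1) = -6: (A + B)·(5) = -6 ⇒ B = - \frac{16}{5}.
So g(n) = \left(2 - \frac{16 n}{5}\right) \cdot (5)^n.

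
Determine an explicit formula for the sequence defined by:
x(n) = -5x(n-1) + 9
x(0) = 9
First-order linear non-homogeneous.
Homogeneous solution: x_h(n) = A·(-5)^n.
Try constant particular solution x_p = K: K = -5K + 9 ⇒ K = \frac{3}{2}.
General: x(n) = A·(-5)^n + \frac{3}{2}.
Apply x(0) = 9: A + \frac{3}{2} = 9 ⇒ A = \frac{15}{2}.
So x(n) = \frac{15 \left(-5\right)^{n}}{2} + \frac{3}{2}.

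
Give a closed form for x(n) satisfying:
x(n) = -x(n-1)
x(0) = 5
This is a homogeneous first-order recurrence with ratio -1.
By induction x(n) = x(0) · (-1)^n = 5 \left(-1\right)^{n}.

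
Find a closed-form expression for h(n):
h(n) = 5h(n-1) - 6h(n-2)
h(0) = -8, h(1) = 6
Characteristic equation: x² - 5x + 6 = 0, which factors as (x - (2))(x - (3)) = 0.
Roots r₁ = 2, r₂ = 3 (distinct).
General solution: h(n) = A·(2)^n + B·(3)^n.
From h(0) = -8: A + B = -8.
From h(1) = 6: 2A + 3B = 6.
Solving: A = -30, B = 22.
So h(n) = - 30 \cdot 2^{n} + 22 \cdot 3^{n}.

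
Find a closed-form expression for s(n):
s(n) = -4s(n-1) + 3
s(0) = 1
First-order linear non-homogeneous.
Homogeneous solution: s_h(n) = A·(-4)^n.
Try constant particular solution s_p = K: K = -4K + 3 ⇒ K = \frac{3}{5}.
General: s(n) = A·(-4)^n + \frac{3}{5}.
Apply s(0) = 1: A + \frac{3}{5} = 1 ⇒ A = \frac{2}{5}.
So s(n) = \frac{2 \left(-4\right)^{n}}{5} + \frac{3}{5}.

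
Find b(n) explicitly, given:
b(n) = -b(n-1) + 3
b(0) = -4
First-order linear non-homogeneous.
Homogeneous solution: b_h(n) = A·(-1)^n.
Try constant particular solution b_p = K: K = -K + 3 ⇒ K = \frac{3}{2}.
General: b(n) = A·(-1)^n + \frac{3}{2}.
Apply b(0) = -4: A + \frac{3}{2} = -4 ⇒ A = - \frac{11}{2}.
So b(n) = \frac{3}{2} - \frac{11 \left(-1\right)^{n}}{2}.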